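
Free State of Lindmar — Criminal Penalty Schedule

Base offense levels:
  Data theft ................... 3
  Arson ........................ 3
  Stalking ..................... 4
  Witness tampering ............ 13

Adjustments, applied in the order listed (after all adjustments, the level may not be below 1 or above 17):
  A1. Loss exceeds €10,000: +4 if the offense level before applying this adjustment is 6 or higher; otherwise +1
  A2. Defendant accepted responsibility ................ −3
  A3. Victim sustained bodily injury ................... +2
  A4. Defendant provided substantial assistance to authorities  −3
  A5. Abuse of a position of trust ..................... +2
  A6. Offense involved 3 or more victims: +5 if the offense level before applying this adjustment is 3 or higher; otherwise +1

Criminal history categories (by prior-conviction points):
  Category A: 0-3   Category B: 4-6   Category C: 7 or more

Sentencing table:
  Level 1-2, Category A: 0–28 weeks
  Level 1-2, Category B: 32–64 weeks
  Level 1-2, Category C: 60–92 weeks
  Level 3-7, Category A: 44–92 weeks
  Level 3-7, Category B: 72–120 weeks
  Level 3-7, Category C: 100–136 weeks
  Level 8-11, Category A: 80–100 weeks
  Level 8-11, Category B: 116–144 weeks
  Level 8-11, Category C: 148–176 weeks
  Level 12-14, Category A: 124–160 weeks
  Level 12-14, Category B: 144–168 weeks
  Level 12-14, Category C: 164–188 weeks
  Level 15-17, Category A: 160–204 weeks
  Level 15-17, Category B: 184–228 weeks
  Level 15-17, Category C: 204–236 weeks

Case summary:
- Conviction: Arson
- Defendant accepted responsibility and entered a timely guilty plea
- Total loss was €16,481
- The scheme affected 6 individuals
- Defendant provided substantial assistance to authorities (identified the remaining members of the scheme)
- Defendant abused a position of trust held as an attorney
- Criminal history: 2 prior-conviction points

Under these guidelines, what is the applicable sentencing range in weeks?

Base offense level for arson: 3.
A1 applies (level before this adjustment is 3 < 6, so +1): 3 + 1 = 4.
A2 applies: 4 − 3 = 1.
A3 does not apply.
A4 applies: 1 − 3 = -2.
A5 applies: -2 + 2 = 0.
A6 applies (level before this adjustment is 0 < 3, so +1): 0 + 1 = 1.
Final offense level: 1.
Criminal history: 2 prior points → Category A (0-3).
Level 1 falls in the 1-2 band.
Grid: Level 1-2 × Category A = 0-28 weeks.

0-28 weeks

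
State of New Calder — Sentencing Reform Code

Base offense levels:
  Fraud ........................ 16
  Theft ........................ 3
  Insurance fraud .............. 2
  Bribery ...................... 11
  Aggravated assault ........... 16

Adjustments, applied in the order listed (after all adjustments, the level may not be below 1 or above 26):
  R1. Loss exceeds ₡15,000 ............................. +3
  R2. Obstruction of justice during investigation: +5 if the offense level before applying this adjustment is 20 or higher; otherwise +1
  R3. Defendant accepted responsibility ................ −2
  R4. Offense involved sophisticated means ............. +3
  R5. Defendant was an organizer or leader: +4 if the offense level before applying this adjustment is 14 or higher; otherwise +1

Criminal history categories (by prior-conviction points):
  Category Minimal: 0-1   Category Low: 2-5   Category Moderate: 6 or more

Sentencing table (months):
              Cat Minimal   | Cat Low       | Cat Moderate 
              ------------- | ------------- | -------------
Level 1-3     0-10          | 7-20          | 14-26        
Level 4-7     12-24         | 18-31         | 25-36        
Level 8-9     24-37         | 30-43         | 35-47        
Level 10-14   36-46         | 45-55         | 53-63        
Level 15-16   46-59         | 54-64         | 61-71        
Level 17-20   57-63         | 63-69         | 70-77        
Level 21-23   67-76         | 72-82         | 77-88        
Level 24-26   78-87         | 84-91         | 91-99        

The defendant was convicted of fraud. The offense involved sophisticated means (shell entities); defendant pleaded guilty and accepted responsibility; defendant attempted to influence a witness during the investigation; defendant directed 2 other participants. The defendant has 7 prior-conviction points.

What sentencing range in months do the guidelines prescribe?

77-88 months

Base offense level for fraud: 16.
R1 does not apply.
R2 applies (level before this adjustment is 16 < 20, so +1): 16 + 1 = 17.
R3 applies: 17 − 2 = 15.
R4 applies: 15 + 3 = 18.
R5 applies (level before this adjustment is 18 ≥ 14, so +4): 18 + 4 = 22.
Final offense level: 22.
Criminal history: 7 prior points → Category Moderate (6+).
Level 22 falls in the 21-23 band.
Grid: Level 21-23 × Category Moderate = 77-88 months.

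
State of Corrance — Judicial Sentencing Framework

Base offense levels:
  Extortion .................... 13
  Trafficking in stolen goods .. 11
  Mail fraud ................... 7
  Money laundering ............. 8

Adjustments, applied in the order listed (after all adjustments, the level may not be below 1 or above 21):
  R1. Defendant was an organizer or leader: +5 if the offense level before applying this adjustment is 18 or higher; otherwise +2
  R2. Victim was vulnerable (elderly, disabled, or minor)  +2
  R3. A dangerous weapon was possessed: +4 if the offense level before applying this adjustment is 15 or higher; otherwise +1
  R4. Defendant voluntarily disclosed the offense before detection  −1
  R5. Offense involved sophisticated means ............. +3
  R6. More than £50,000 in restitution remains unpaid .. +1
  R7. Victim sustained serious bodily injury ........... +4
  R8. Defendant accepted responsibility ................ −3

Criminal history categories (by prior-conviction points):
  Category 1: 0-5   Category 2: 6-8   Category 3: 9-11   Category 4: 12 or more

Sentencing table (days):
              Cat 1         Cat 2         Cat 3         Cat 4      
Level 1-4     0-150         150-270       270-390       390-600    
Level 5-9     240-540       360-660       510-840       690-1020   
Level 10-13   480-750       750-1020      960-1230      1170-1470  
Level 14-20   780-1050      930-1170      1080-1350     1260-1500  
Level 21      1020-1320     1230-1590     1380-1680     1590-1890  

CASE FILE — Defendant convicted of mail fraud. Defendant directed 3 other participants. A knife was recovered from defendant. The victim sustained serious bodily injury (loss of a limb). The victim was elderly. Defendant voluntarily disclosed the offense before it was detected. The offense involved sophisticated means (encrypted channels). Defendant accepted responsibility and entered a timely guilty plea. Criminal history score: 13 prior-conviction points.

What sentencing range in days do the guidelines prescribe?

Base offense level for mail fraud: 7.
R1 applies (level before this adjustment is 7 < 18, so +2): 7 + 2 = 9.
R2 applies: 9 + 2 = 11.
R3 applies (level before this adjustment is 11 < 15, so +1): 11 + 1 = 12.
R4 applies: 12 − 1 = 11.
R5 applies: 11 + 3 = 14.
R6 does not apply.
R7 applies: 14 + 4 = 18.
R8 applies: 18 − 3 = 15.
Final offense level: 15.
Criminal history: 13 prior points → Category 4 (12+).
Level 15 falls in the 14-20 band.
Grid: Level 14-20 × Category 4 = 1260-1500 days.

1260-1500 days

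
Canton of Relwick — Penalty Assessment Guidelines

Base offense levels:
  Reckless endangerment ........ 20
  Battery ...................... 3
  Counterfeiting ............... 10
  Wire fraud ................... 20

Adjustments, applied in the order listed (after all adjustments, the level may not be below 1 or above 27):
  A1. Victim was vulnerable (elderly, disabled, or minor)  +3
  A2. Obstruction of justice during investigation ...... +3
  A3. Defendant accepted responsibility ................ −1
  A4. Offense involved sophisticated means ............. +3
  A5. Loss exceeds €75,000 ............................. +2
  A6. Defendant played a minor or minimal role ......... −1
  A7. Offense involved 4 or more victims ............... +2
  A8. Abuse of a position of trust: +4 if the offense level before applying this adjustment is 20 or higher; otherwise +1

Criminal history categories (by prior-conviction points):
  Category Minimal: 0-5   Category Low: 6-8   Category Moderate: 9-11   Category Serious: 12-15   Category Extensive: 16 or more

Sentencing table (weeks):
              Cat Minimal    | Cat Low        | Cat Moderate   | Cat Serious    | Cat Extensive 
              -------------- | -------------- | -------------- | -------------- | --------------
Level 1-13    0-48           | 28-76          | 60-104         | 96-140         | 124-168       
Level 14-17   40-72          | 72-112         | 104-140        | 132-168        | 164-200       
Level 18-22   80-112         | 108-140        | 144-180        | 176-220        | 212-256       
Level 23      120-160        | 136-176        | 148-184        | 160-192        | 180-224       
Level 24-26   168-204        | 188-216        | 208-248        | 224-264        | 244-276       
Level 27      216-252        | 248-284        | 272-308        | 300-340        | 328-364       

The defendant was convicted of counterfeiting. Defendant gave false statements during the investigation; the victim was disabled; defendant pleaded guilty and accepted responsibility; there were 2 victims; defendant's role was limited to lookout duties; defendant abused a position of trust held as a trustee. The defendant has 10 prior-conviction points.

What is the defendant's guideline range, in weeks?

104-140 weeks

Base offense level for counterfeiting: 10.
A1 applies: 10 + 3 = 13.
A2 applies: 13 + 3 = 16.
A3 applies: 16 − 1 = 15.
A4 does not apply.
A5 does not apply.
A6 applies: 15 − 1 = 14.
A7 does not apply.
A8 applies (level before this adjustment is 14 < 20, so +1): 14 + 1 = 15.
Final offense level: 15.
Criminal history: 10 prior points → Category Moderate (9-11).
Level 15 falls in the 14-17 band.
Grid: Level 14-17 × Category Moderate = 104-140 weeks.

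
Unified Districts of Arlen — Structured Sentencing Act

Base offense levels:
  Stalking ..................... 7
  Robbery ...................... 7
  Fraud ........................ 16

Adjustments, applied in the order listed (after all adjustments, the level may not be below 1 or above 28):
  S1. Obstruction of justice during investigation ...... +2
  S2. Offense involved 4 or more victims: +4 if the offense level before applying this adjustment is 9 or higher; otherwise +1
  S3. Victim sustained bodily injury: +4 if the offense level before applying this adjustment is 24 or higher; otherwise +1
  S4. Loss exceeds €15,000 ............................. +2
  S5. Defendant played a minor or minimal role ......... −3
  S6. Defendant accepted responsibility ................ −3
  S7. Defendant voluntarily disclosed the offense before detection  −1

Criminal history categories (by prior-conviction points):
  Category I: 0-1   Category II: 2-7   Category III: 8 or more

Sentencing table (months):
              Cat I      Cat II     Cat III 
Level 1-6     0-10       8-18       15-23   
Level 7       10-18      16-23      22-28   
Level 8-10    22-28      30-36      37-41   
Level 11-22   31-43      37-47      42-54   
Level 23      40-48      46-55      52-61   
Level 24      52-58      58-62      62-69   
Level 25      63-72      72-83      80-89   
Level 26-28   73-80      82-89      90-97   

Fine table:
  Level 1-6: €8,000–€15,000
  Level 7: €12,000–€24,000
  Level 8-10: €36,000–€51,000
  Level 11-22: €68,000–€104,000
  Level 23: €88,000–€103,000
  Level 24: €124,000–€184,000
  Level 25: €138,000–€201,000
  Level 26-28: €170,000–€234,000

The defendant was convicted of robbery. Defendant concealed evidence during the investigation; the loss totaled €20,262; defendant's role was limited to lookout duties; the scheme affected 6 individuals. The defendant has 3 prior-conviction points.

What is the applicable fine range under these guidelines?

Base offense level for robbery: 7.
S1 applies: 7 + 2 = 9.
S2 applies (level before this adjustment is 9 ≥ 9, so +4): 9 + 4 = 13.
S4 applies: 13 + 2 = 15.
S5 applies: 15 − 3 = 12.
S7 does not apply.
Final offense level: 12.
Level 12 falls in the 11-22 band.
Fine table: Level 11-22 → €68,000–€104,000.

€68,000–€104,000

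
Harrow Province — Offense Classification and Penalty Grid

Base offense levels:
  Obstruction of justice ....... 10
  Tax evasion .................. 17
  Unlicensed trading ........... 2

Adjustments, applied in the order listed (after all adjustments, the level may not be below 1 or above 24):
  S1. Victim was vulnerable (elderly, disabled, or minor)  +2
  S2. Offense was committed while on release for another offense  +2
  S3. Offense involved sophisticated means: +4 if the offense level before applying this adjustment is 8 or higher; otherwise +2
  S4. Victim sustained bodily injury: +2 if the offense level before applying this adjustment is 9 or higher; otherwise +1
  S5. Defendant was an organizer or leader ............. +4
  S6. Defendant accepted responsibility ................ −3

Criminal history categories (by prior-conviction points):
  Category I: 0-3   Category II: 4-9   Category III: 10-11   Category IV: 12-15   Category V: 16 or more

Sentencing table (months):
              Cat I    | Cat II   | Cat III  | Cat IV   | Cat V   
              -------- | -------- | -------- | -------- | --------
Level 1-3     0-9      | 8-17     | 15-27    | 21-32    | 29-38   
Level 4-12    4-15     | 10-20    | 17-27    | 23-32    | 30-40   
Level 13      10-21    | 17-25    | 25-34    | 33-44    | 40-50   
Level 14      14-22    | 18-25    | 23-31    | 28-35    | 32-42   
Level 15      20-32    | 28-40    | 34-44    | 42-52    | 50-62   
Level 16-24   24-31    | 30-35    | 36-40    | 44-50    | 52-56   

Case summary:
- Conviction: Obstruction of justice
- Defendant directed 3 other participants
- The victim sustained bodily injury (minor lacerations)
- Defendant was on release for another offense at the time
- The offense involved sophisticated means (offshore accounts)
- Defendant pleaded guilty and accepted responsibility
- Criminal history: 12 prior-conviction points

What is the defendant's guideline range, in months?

Base offense level for obstruction of justice: 10.
S2 applies: 10 + 2 = 12.
S3 applies (level before this adjustment is 12 ≥ 8, so +4): 12 + 4 = 16.
S4 applies (level before this adjustment is 16 ≥ 9, so +2): 16 + 2 = 18.
S5 applies: 18 + 4 = 22.
S6 applies: 22 − 3 = 19.
Final offense level: 19.
Criminal history: 12 prior points → Category IV (12-15).
Level 19 falls in the 16-24 band.
Grid: Level 16-24 × Category IV = 44-50 months.

44-50 months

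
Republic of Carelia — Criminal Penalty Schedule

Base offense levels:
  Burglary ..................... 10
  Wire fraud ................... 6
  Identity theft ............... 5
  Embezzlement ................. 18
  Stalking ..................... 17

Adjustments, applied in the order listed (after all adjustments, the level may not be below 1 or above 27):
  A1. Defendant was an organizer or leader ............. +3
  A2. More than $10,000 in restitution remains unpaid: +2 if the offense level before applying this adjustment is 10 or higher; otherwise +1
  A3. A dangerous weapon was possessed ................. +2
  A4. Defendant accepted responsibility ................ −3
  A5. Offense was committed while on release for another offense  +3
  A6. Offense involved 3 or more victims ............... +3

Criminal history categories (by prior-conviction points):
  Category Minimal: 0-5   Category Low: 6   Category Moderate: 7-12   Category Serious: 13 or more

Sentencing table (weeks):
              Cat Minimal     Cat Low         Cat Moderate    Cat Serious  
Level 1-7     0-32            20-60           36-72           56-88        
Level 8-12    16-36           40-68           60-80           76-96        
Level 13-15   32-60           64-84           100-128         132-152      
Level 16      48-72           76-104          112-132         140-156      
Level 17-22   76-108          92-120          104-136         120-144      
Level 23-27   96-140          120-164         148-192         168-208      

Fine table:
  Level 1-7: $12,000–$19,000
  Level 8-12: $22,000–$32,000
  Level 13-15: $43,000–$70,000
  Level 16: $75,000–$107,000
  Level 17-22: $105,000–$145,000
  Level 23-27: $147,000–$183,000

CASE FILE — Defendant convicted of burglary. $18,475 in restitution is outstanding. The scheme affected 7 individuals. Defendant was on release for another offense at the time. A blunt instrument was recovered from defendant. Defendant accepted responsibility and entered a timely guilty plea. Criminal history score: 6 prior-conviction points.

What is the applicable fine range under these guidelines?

$105,000–$145,000

Base offense level for burglary: 10.
A1 does not apply.
A2 applies (level before this adjustment is 10 ≥ 10, so +2): 10 + 2 = 12.
A3 applies: 12 + 2 = 14.
A4 applies: 14 − 3 = 11.
A5 applies: 11 + 3 = 14.
A6 applies: 14 + 3 = 17.
Final offense level: 17.
Level 17 falls in the 17-22 band.
Fine table: Level 17-22 → $105,000–$145,000.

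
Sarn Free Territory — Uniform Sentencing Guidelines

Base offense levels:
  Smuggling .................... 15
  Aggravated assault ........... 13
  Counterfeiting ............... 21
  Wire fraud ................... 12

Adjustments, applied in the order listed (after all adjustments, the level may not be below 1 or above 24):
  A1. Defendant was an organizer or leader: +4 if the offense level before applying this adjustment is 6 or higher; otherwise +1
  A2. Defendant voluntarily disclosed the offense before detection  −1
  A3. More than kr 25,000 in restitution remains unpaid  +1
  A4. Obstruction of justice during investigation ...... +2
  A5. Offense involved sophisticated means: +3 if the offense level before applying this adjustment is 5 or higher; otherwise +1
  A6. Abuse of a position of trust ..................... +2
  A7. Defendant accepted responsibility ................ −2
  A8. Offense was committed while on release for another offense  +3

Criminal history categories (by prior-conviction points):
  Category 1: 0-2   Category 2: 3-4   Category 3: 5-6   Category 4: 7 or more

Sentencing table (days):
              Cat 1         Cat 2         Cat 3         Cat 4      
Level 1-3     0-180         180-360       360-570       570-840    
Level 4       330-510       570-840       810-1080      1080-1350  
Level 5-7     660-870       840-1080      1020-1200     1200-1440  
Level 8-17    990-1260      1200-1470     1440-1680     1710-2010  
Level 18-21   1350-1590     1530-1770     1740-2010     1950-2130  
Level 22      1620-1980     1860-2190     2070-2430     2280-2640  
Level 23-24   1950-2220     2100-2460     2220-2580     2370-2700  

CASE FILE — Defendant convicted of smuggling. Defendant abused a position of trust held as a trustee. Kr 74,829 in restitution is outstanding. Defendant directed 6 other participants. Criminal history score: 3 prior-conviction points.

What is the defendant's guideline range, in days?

Base offense level for smuggling: 15.
A1 applies (level before this adjustment is 15 ≥ 6, so +4): 15 + 4 = 19.
A2 does not apply.
A3 applies: 19 + 1 = 20.
A4 does not apply.
A5 does not apply.
A6 applies: 20 + 2 = 22.
A7 does not apply.
A8 does not apply.
Final offense level: 22.
Criminal history: 3 prior points → Category 2 (3-4).
Level 22 falls in the 22 band.
Grid: Level 22 × Category 2 = 1860-2190 days.

1860-2190 days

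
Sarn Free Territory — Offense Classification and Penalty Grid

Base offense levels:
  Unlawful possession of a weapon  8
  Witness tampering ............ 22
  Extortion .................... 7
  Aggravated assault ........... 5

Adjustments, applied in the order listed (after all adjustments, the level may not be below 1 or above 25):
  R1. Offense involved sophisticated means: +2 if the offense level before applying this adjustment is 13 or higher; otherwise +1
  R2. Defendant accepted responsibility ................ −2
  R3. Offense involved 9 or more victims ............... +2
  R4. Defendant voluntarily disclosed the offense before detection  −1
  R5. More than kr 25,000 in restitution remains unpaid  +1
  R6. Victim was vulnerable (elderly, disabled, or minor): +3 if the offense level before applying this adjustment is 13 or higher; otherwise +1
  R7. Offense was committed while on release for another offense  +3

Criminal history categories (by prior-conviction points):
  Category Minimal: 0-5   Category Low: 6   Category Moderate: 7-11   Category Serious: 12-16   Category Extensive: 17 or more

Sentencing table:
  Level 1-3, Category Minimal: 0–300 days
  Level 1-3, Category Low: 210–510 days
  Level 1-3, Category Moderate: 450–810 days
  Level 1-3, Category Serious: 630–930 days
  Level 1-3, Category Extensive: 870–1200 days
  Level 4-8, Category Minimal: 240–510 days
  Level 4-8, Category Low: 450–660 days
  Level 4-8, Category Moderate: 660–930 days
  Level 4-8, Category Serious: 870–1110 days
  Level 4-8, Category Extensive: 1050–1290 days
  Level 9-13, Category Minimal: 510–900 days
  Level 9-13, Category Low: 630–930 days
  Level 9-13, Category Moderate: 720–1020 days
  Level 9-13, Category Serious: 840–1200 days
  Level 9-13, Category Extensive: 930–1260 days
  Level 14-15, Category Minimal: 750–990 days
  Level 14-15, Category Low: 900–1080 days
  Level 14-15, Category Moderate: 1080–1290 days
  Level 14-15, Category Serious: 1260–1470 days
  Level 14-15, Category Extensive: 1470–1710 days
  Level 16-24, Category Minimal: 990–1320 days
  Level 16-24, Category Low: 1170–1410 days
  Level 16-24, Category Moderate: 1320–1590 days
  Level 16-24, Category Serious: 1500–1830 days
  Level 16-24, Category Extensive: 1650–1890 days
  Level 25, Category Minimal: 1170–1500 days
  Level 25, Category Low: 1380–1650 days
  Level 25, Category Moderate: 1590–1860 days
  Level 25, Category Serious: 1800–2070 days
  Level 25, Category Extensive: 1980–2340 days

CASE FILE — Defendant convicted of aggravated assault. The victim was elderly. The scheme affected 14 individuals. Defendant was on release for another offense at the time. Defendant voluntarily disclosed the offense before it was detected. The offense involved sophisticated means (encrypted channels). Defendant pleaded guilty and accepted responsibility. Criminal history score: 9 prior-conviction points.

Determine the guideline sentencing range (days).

Base offense level for aggravated assault: 5.
R1 applies (level before this adjustment is 5 < 13, so +1): 5 + 1 = 6.
R2 applies: 6 − 2 = 4.
R3 applies: 4 + 2 = 6.
R4 applies: 6 − 1 = 5.
R5 does not apply.
R6 applies (level before this adjustment is 5 < 13, so +1): 5 + 1 = 6.
R7 applies: 6 + 3 = 9.
Final offense level: 9.
Criminal history: 9 prior points → Category Moderate (7-11).
Level 9 falls in the 9-13 band.
Grid: Level 9-13 × Category Moderate = 720-1020 days.

720-1020 days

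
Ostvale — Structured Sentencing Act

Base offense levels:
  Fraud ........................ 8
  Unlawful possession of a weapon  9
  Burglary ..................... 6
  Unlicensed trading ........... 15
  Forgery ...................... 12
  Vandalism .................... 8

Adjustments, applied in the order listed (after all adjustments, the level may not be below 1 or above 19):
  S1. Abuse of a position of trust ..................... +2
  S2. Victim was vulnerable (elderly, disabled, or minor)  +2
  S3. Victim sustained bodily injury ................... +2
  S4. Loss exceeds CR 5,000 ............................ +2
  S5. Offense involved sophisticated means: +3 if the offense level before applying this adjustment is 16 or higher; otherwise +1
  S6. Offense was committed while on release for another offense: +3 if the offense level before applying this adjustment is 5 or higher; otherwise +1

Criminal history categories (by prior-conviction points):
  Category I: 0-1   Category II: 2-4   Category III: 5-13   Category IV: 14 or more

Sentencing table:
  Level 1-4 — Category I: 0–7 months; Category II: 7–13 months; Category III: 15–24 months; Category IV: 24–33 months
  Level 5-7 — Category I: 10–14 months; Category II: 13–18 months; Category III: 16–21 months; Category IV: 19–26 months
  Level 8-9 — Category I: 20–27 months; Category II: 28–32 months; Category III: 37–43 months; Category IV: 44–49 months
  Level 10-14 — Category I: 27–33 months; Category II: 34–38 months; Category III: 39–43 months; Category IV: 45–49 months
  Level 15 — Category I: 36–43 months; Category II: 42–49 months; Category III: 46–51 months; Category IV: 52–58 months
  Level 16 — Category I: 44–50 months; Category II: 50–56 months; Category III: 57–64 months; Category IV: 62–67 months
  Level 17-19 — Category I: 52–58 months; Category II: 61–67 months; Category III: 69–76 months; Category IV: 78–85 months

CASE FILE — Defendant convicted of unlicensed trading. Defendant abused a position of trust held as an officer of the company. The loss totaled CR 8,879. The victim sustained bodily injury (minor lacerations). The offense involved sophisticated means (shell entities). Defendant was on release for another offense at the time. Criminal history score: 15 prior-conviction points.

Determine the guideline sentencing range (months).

78-85 months

Base offense level for unlicensed trading: 15.
S1 applies: 15 + 2 = 17.
S3 applies: 17 + 2 = 19.
S4 applies: 19 + 2 = 21.
S5 applies (level before this adjustment is 21 ≥ 16, so +3): 21 + 3 = 24.
S6 applies (level before this adjustment is 24 ≥ 5, so +3): 24 + 3 = 27.
Level 27 exceeds the maximum of 19; capped at 19.
Final offense level: 19.
Criminal history: 15 prior points → Category IV (14+).
Level 19 falls in the 17-19 band.
Grid: Level 17-19 × Category IV = 78-85 months.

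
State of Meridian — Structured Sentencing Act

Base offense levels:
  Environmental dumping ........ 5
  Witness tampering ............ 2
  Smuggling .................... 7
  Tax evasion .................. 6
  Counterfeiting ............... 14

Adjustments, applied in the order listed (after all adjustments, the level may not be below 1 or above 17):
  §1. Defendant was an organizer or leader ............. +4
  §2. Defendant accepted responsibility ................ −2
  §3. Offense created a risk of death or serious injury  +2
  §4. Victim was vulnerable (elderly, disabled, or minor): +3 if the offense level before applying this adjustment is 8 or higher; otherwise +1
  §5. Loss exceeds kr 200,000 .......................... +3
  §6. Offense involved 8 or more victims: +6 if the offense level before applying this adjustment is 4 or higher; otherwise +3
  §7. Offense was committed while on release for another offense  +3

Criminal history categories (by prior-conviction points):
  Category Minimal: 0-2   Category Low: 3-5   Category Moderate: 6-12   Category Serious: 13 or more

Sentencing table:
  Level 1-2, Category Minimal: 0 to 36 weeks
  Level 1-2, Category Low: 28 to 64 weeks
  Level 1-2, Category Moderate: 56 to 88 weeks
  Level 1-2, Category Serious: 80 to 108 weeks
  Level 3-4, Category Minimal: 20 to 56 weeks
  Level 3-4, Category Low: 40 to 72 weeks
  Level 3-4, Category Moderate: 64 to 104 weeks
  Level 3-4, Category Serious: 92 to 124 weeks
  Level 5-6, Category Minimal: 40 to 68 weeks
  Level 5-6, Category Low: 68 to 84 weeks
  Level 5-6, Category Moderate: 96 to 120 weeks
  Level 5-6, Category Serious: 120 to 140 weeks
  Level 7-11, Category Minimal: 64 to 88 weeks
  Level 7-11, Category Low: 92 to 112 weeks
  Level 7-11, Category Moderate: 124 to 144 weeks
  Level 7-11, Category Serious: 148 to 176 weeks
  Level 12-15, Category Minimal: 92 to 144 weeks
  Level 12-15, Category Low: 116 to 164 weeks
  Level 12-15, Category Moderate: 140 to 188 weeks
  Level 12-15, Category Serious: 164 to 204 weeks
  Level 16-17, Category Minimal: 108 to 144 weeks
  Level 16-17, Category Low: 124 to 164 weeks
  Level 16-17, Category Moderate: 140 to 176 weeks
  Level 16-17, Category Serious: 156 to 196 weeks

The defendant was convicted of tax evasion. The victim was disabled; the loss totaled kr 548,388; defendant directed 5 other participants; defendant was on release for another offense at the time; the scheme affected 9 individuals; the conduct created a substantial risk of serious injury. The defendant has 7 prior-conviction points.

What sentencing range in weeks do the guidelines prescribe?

140-176 weeks

Base offense level for tax evasion: 6.
§1 applies: 6 + 4 = 10.
§2 does not apply.
§3 applies: 10 + 2 = 12.
§4 applies (level before this adjustment is 12 ≥ 8, so +3): 12 + 3 = 15.
§5 applies: 15 + 3 = 18.
§6 applies (level before this adjustment is 18 ≥ 4, so +6): 18 + 6 = 24.
§7 applies: 24 + 3 = 27.
Level 27 exceeds the maximum of 17; capped at 17.
Final offense level: 17.
Criminal history: 7 prior points → Category Moderate (6-12).
Level 17 falls in the 16-17 band.
Grid: Level 16-17 × Category Moderate = 140-176 weeks.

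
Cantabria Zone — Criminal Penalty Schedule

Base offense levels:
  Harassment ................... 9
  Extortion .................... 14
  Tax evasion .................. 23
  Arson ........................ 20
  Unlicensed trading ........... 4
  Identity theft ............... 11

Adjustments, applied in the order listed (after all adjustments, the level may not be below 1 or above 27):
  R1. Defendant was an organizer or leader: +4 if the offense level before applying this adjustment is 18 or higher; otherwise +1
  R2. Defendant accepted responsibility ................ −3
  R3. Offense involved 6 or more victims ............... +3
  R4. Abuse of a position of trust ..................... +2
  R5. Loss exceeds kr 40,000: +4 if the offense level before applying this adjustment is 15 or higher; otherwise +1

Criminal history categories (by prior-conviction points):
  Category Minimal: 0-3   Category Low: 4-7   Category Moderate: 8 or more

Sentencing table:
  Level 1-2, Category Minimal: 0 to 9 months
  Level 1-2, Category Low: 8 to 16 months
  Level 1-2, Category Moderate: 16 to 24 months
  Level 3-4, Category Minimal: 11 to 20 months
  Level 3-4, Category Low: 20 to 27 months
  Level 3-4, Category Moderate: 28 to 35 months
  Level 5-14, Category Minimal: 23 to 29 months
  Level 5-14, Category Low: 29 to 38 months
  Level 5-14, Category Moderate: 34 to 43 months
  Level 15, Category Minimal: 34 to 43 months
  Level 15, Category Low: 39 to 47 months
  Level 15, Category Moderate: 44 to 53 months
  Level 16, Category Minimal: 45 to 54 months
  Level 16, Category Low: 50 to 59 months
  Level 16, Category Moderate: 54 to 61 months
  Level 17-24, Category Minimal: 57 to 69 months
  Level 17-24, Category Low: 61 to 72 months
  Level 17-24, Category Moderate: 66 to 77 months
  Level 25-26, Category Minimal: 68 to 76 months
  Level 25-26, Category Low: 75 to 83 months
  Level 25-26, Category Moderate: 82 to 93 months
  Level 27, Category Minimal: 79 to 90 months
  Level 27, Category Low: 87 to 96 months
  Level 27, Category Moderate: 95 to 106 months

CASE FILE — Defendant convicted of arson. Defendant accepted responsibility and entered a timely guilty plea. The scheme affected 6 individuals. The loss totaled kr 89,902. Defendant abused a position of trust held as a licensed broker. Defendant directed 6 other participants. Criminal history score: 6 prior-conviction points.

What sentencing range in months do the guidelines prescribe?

Base offense level for arson: 20.
R1 applies (level before this adjustment is 20 ≥ 18, so +4): 20 + 4 = 24.
R2 applies: 24 − 3 = 21.
R3 applies: 21 + 3 = 24.
R4 applies: 24 + 2 = 26.
R5 applies (level before this adjustment is 26 ≥ 15, so +4): 26 + 4 = 30.
Level 30 exceeds the maximum of 27; capped at 27.
Final offense level: 27.
Criminal history: 6 prior points → Category Low (4-7).
Level 27 falls in the 27 band.
Grid: Level 27 × Category Low = 87-96 months.

87-96 months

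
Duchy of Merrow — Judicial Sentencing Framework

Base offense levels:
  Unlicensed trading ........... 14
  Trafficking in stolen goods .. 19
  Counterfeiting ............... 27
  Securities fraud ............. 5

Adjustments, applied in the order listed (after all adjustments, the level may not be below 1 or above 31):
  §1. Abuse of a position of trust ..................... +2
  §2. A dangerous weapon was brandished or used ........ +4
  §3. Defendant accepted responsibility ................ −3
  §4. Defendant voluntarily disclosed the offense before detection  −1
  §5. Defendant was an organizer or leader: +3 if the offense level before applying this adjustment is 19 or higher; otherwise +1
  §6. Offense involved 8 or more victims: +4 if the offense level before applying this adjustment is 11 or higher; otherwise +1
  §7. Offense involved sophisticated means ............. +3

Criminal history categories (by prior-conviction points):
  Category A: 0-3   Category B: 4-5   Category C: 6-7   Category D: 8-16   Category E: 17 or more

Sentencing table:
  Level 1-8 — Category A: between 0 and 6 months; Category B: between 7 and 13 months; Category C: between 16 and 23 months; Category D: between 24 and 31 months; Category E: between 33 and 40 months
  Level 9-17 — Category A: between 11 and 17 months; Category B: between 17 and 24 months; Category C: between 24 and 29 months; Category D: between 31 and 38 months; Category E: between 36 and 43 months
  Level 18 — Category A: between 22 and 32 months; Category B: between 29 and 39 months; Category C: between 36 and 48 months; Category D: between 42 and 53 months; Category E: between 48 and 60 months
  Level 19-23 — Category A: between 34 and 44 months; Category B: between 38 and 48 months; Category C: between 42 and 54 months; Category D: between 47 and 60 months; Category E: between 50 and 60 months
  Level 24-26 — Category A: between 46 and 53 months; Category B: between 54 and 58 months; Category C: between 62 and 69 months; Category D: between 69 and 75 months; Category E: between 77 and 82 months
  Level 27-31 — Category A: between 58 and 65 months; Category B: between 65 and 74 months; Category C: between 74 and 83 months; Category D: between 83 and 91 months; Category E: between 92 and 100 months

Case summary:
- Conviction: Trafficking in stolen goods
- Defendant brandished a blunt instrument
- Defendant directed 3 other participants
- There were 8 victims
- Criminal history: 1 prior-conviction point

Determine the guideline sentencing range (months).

Base offense level for trafficking in stolen goods: 19.
§2 applies: 19 + 4 = 23.
§5 applies (level before this adjustment is 23 ≥ 19, so +3): 23 + 3 = 26.
§6 applies (level before this adjustment is 26 ≥ 11, so +4): 26 + 4 = 30.
Final offense level: 30.
Criminal history: 1 prior point → Category A (0-3).
Level 30 falls in the 27-31 band.
Grid: Level 27-31 × Category A = 58-65 months.

58-65 months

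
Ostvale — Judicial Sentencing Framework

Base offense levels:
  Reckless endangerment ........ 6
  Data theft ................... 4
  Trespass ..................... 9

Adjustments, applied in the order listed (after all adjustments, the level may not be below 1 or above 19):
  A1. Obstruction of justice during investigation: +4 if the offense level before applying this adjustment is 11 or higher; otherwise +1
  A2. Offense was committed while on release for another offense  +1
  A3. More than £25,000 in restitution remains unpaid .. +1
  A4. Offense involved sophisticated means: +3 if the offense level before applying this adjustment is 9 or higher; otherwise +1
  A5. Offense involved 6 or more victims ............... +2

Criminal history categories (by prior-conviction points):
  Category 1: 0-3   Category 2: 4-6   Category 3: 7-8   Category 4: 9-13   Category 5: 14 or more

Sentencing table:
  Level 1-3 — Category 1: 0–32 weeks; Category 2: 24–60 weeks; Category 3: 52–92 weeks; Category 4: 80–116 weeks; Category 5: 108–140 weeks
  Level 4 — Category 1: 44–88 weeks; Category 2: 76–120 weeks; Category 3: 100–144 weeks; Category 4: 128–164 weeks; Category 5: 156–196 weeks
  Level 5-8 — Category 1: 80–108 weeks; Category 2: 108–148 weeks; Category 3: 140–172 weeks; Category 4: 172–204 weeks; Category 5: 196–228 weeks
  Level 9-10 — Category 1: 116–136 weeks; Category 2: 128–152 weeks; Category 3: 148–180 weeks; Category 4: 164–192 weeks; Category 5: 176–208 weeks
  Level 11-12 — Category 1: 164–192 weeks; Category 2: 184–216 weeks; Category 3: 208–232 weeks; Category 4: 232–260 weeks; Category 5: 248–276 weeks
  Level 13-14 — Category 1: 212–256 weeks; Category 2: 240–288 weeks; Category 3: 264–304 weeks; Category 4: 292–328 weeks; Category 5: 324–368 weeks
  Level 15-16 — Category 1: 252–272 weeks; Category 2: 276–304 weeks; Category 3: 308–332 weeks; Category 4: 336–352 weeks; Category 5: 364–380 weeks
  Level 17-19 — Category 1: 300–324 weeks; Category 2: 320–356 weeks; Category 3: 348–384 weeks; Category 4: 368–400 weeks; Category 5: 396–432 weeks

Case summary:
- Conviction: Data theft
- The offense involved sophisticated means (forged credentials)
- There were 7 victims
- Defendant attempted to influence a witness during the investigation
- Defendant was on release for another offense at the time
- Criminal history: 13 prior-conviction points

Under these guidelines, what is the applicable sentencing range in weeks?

Base offense level for data theft: 4.
A1 applies (level before this adjustment is 4 < 11, so +1): 4 + 1 = 5.
A2 applies: 5 + 1 = 6.
A3 does not apply.
A4 applies (level before this adjustment is 6 < 9, so +1): 6 + 1 = 7.
A5 applies: 7 + 2 = 9.
Final offense level: 9.
Criminal history: 13 prior points → Category 4 (9-13).
Level 9 falls in the 9-10 band.
Grid: Level 9-10 × Category 4 = 164-192 weeks.

164-192 weeks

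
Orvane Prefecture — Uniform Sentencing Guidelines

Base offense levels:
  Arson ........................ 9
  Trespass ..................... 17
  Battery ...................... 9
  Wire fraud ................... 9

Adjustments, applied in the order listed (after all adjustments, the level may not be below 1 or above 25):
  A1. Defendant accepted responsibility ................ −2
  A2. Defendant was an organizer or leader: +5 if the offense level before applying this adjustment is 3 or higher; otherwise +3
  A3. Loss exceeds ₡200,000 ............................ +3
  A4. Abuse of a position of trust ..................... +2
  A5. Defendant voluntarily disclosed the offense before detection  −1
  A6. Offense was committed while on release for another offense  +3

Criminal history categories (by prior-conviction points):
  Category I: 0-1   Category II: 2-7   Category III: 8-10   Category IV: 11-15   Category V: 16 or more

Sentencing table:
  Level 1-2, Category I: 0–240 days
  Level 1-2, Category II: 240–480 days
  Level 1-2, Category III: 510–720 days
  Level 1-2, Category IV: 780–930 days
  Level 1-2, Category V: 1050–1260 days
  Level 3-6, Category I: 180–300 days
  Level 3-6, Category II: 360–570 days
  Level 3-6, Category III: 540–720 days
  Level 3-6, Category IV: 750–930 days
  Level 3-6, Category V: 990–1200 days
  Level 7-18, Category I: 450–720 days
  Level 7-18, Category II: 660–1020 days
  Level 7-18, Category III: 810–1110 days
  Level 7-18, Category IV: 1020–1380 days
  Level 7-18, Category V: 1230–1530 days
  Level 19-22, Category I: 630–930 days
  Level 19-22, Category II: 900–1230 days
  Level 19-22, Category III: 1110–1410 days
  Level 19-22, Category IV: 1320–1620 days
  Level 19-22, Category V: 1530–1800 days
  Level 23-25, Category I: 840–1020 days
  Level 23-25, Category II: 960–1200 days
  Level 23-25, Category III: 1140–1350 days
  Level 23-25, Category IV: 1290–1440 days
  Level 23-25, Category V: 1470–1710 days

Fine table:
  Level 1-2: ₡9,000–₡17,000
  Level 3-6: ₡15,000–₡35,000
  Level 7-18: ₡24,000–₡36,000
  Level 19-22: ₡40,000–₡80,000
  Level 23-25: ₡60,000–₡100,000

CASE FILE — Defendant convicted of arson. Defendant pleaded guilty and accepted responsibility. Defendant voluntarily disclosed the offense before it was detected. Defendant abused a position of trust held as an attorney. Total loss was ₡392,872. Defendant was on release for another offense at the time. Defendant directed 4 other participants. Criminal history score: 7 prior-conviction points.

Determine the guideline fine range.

Base offense level for arson: 9.
A1 applies: 9 − 2 = 7.
A2 applies (level before this adjustment is 7 ≥ 3, so +5): 7 + 5 = 12.
A3 applies: 12 + 3 = 15.
A4 applies: 15 + 2 = 17.
A5 applies: 17 − 1 = 16.
A6 applies: 16 + 3 = 19.
Final offense level: 19.
Level 19 falls in the 19-22 band.
Fine table: Level 19-22 → ₡40,000–₡80,000.

₡40,000–₡80,000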